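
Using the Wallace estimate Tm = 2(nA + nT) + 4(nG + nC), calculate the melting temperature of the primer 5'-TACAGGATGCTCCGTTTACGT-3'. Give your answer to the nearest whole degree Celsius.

Base counts: A=4, T=7, G=5, C=5 (length 21).
Tm = 2·(4+7) + 4·(5+5) = 2·11 + 4·10 = 22 + 40 = 62°C.

62°C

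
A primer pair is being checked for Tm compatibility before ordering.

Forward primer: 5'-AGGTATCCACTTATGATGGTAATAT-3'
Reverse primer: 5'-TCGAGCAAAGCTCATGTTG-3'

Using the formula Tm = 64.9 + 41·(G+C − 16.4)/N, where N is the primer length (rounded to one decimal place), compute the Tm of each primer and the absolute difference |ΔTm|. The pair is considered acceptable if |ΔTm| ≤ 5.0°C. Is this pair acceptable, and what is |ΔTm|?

Forward: G+C = 8, N = 25 → Tm = 64.9 + 41·(8 − 16.4)/25 = 51.1°C.
Reverse: G+C = 9, N = 19 → Tm = 64.9 + 41·(9 − 16.4)/19 = 48.9°C.
|ΔTm| = |51.1 − 48.9| = 2.2°C, ≤ 5.0°C.

|ΔTm| = 2.2°C; the pair is acceptable.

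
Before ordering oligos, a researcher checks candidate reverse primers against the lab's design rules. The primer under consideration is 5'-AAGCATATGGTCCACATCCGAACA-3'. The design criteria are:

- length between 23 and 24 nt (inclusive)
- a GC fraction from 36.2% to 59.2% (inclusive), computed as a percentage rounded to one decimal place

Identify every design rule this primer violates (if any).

Base counts: A=9, T=4, G=4, C=7 (length 24).
length: length 24 ✓
GC content: GC 11/24 = 45.8% ✓

Meets all criteria.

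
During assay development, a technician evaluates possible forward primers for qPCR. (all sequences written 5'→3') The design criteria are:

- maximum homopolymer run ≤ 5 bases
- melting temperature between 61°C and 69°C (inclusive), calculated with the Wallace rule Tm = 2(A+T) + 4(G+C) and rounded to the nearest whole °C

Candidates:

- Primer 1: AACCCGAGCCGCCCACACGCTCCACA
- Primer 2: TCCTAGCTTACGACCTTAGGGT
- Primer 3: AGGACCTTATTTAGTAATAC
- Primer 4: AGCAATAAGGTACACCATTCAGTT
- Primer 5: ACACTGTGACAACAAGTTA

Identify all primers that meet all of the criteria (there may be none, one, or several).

Primer 1 (26 nt, A=7 T=1 G=4 C=14): longest run = 3 ✓; Tm = 2·8 + 4·18 = 88°C, outside 61–69°C ✗ — fails.
Primer 2 (22 nt, A=4 T=7 G=5 C=6): longest run = 3 ✓; Tm = 2·11 + 4·11 = 66°C ✓ — passes.
Primer 3 (20 nt, A=7 T=7 G=3 C=3): longest run = 3 ✓; Tm = 2·14 + 4·6 = 52°C, outside 61–69°C ✗ — fails.
Primer 4 (24 nt, A=9 T=6 G=4 C=5): longest run = 2 ✓; Tm = 2·15 + 4·9 = 66°C ✓ — passes.
Primer 5 (19 nt, A=8 T=4 G=3 C=4): longest run = 2 ✓; Tm = 2·12 + 4·7 = 52°C, outside 61–69°C ✗ — fails.

Primer 2 and Primer 4.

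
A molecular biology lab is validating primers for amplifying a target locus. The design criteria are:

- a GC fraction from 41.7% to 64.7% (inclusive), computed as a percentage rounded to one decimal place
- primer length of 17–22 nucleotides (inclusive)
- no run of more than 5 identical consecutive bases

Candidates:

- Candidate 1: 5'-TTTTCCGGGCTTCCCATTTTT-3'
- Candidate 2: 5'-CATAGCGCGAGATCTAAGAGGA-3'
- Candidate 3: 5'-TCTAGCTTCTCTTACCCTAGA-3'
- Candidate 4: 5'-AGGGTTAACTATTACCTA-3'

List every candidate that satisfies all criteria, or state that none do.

Candidate 1, Candidate 2 and Candidate 3.

Candidate 1 (21 nt, A=1 T=11 G=3 C=6): GC 9/21 = 42.9% ✓; length 21 ✓; longest run = 5 ✓ — passes.
Candidate 2 (22 nt, A=8 T=3 G=7 C=4): GC 11/22 = 50.0% ✓; length 22 ✓; longest run = 2 ✓ — passes.
Candidate 3 (21 nt, A=4 T=8 G=2 C=7): GC 9/21 = 42.9% ✓; length 21 ✓; longest run = 3 ✓ — passes.
Candidate 4 (18 nt, A=6 T=6 G=3 C=3): GC 6/18 = 33.3%, outside 41.7–64.7% ✗; length 18 ✓; longest run = 3 ✓ — fails.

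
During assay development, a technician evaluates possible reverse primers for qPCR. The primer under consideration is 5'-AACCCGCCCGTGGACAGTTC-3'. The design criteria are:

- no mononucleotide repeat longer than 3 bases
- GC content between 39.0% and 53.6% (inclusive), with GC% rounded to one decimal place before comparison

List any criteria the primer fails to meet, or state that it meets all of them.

Fails: GC content.

Base counts: A=4, T=3, G=5, C=8 (length 20).
homopolymer run: longest run = 3 ✓
GC content: GC 13/20 = 65.0%, outside 39.0–53.6% ✗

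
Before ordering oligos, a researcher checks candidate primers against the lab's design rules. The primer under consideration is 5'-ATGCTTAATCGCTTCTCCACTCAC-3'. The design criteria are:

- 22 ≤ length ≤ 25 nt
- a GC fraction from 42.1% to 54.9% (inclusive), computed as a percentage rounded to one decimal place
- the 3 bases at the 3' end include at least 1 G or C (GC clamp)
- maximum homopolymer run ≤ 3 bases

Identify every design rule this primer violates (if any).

Meets all criteria.

Base counts: A=5, T=8, G=2, C=9 (length 24).
length: length 24 ✓
GC content: GC 11/24 = 45.8% ✓
GC clamp: 3' end CAC has 2 G/C ✓
homopolymer run: longest run = 2 ✓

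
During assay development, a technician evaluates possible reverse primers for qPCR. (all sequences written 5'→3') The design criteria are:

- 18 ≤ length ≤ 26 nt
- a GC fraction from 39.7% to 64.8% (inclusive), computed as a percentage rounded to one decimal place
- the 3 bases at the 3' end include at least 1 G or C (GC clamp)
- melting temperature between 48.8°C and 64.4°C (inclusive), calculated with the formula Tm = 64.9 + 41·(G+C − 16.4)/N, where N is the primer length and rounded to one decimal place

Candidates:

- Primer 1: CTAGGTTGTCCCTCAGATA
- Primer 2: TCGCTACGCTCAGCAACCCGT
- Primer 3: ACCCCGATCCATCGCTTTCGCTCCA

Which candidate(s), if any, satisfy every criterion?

Primer 1 (19 nt, A=4 T=6 G=4 C=5): length 19 ✓; GC 9/19 = 47.4% ✓; 3' end ATA has 0 G/C, need ≥1 ✗; Tm = 64.9 + 41·(9 − 16.4)/19 = 48.9°C ✓ — fails.
Primer 2 (21 nt, A=4 T=4 G=4 C=9): length 21 ✓; GC 13/21 = 61.9% ✓; 3' end CGT has 2 G/C ✓; Tm = 64.9 + 41·(13 − 16.4)/21 = 58.3°C ✓ — passes.
Primer 3 (25 nt, A=4 T=6 G=3 C=12): length 25 ✓; GC 15/25 = 60.0% ✓; 3' end CCA has 2 G/C ✓; Tm = 64.9 + 41·(15 − 16.4)/25 = 62.6°C ✓ — passes.

Primer 2 and Primer 3.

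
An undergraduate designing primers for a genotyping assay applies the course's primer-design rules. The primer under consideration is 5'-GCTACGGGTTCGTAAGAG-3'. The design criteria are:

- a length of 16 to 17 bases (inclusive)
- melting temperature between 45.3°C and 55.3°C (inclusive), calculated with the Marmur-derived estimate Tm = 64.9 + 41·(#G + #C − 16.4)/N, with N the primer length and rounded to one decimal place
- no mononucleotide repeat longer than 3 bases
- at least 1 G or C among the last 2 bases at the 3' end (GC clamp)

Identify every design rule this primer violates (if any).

Base counts: A=4, T=4, G=7, C=3 (length 18).
length: length 18, outside 16–17 ✗
Tm: Tm = 64.9 + 41·(10 − 16.4)/18 = 50.3°C ✓
homopolymer run: longest run = 3 ✓
GC clamp: 3' end AG has 1 G/C ✓

Fails: length.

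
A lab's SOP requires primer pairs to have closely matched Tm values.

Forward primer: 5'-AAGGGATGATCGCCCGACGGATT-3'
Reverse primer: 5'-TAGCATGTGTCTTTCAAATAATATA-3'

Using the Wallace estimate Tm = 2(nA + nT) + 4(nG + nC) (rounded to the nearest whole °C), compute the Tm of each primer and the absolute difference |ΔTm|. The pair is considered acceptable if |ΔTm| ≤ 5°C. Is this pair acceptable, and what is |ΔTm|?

Forward: A=6 T=4 G=8 C=5 → Tm = 2·10 + 4·13 = 72°C.
Reverse: A=9 T=10 G=3 C=3 → Tm = 2·19 + 4·6 = 62°C.
|ΔTm| = |72 − 62| = 10°C, > 5°C.

|ΔTm| = 10°C; the pair is not acceptable.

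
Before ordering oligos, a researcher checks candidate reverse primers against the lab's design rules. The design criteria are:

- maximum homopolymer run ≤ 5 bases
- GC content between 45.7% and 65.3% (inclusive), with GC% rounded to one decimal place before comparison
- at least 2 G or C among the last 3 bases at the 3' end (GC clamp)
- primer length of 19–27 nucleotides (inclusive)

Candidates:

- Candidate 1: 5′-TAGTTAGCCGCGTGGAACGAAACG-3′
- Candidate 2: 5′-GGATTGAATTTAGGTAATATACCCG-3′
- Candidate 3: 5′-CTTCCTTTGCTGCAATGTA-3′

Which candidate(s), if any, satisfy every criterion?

Candidate 1 only.

Candidate 1 (24 nt, A=7 T=4 G=8 C=5): longest run = 3 ✓; GC 13/24 = 54.2% ✓; 3' end ACG has 2 G/C ✓; length 24 ✓ — passes.
Candidate 2 (25 nt, A=8 T=8 G=6 C=3): longest run = 3 ✓; GC 9/25 = 36.0%, outside 45.7–65.3% ✗; 3' end CCG has 3 G/C ✓; length 25 ✓ — fails.
Candidate 3 (19 nt, A=3 T=8 G=3 C=5): longest run = 3 ✓; GC 8/19 = 42.1%, outside 45.7–65.3% ✗; 3' end GTA has 1 G/C, need ≥2 ✗; length 19 ✓ — fails.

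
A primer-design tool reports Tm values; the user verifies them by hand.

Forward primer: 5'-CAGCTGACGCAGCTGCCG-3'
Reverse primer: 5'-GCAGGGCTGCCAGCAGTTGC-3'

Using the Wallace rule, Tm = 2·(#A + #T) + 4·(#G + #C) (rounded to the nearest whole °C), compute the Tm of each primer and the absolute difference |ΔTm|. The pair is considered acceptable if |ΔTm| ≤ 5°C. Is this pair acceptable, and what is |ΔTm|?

|ΔTm| = 6°C; the pair is not acceptable.

Forward: A=3 T=2 G=6 C=7 → Tm = 2·5 + 4·13 = 62°C.
Reverse: A=3 T=3 G=8 C=6 → Tm = 2·6 + 4·14 = 68°C.
|ΔTm| = |62 − 68| = 6°C, > 5°C.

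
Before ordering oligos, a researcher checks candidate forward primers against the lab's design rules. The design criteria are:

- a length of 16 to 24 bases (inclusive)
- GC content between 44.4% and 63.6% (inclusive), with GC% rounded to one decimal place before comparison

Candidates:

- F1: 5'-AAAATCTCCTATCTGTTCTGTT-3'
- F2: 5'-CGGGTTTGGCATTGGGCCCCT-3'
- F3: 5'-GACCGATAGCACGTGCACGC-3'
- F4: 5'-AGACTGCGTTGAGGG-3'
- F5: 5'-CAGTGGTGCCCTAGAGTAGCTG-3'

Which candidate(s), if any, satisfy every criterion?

F1 (22 nt, A=5 T=10 G=2 C=5): length 22 ✓; GC 7/22 = 31.8%, outside 44.4–63.6% ✗ — fails.
F2 (21 nt, A=1 T=6 G=8 C=6): length 21 ✓; GC 14/21 = 66.7%, outside 44.4–63.6% ✗ — fails.
F3 (20 nt, A=5 T=2 G=6 C=7): length 20 ✓; GC 13/20 = 65.0%, outside 44.4–63.6% ✗ — fails.
F4 (15 nt, A=3 T=3 G=7 C=2): length 15, outside 16–24 ✗; GC 9/15 = 60.0% ✓ — fails.
F5 (22 nt, A=4 T=5 G=8 C=5): length 22 ✓; GC 13/22 = 59.1% ✓ — passes.

F5 only.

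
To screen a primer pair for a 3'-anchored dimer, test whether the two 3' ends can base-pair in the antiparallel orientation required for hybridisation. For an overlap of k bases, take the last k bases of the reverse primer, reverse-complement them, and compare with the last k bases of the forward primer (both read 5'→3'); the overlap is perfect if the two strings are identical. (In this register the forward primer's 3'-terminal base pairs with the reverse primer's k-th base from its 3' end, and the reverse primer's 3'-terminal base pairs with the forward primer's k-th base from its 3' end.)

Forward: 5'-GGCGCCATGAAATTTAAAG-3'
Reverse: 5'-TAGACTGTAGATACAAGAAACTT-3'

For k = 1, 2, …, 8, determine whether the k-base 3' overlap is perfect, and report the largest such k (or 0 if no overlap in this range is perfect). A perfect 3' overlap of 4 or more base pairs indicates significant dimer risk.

Last 8 bases (5'→3') — forward …ATTTAAAG, reverse …AGAAACTT.
Reverse complement of the reverse primer's last 8 bases: AAGTTTCT; its first k bases are the reverse complement of the reverse primer's last k bases, so a perfect k-base overlap needs the forward primer's last k bases to equal them.
Comparing (forward last k vs required): k=1: G vs A ✗; k=2: AG vs AA ✗; k=3: AAG vs AAG ✓; k=4: AAAG vs AAGT ✗; k=5: TAAAG vs AAGTT ✗; k=6: TTAAAG vs AAGTTT ✗; k=7: TTTAAAG vs AAGTTTC ✗; k=8: ATTTAAAG vs AAGTTTCT ✗.
Only k = 3 is perfect, so the longest perfect 3' overlap is 3.

Longest perfect overlap: 3 complementary base pairs; below the dimer-risk threshold (threshold 4).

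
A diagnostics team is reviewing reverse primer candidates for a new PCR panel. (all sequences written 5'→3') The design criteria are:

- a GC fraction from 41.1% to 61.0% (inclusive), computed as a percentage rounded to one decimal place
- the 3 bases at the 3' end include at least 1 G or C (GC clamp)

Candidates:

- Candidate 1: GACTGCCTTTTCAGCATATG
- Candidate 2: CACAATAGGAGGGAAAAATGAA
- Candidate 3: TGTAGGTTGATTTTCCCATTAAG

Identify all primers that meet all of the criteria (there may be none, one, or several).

Candidate 1 (20 nt, A=4 T=7 G=4 C=5): GC 9/20 = 45.0% ✓; 3' end ATG has 1 G/C ✓ — passes.
Candidate 2 (22 nt, A=12 T=2 G=6 C=2): GC 8/22 = 36.4%, outside 41.1–61.0% ✗; 3' end GAA has 1 G/C ✓ — fails.
Candidate 3 (23 nt, A=5 T=10 G=5 C=3): GC 8/23 = 34.8%, outside 41.1–61.0% ✗; 3' end AAG has 1 G/C ✓ — fails.

Candidate 1 only.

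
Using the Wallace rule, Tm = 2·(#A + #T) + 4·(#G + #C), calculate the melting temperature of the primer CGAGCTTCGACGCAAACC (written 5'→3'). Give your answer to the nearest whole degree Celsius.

58°C

Base counts: A=5, T=2, G=4, C=7 (length 18).
Tm = 2·(5+2) + 4·(4+7) = 2·7 + 4·11 = 14 + 44 = 58°C.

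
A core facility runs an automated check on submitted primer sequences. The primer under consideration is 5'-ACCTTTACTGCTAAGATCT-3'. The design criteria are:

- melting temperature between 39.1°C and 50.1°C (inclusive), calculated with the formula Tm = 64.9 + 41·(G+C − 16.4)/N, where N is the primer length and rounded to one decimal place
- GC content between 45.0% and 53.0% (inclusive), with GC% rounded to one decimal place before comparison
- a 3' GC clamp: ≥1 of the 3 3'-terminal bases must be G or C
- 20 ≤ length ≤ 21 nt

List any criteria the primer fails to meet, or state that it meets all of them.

Fails: GC content, length.

Base counts: A=5, T=7, G=2, C=5 (length 19).
Tm: Tm = 64.9 + 41·(7 − 16.4)/19 = 44.6°C ✓
GC content: GC 7/19 = 36.8%, outside 45.0–53.0% ✗
GC clamp: 3' end TCT has 1 G/C ✓
length: length 19, outside 20–21 ✗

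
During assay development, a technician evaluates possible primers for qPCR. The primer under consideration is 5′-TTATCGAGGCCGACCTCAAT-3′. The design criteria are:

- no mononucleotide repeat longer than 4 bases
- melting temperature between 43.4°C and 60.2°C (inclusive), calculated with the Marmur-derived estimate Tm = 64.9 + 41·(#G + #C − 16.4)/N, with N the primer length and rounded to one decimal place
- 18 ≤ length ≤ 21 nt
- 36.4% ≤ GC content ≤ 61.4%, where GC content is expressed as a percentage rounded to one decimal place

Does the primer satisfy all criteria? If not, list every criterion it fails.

Meets all criteria.

Base counts: A=5, T=5, G=4, C=6 (length 20).
homopolymer run: longest run = 2 ✓
Tm: Tm = 64.9 + 41·(10 − 16.4)/20 = 51.8°C ✓
length: length 20 ✓
GC content: GC 10/20 = 50.0% ✓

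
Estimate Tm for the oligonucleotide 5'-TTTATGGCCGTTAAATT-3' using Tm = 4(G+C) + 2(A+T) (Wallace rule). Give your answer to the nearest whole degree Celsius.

44°C

Base counts: A=4, T=8, G=3, C=2 (length 17).
Tm = 2·(4+8) + 4·(3+2) = 2·12 + 4·5 = 24 + 20 = 44°C.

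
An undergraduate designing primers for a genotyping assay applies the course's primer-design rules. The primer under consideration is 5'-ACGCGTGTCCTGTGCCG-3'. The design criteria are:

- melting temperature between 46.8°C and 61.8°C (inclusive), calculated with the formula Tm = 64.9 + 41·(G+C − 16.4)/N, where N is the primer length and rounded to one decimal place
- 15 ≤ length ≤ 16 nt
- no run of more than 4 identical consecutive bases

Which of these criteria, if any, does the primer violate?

Base counts: A=1, T=4, G=6, C=6 (length 17).
Tm: Tm = 64.9 + 41·(12 − 16.4)/17 = 54.3°C ✓
length: length 17, outside 15–16 ✗
homopolymer run: longest run = 2 ✓

Fails: length.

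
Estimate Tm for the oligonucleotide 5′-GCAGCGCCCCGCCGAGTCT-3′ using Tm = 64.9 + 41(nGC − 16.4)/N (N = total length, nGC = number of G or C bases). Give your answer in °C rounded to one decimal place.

Base counts: A=2, T=2, G=6, C=9; G+C = 15, N = 19.
Tm = 64.9 + 41·(15 − 16.4)/19 = 64.9 + -57.40/19 = 61.9°C.

61.9°C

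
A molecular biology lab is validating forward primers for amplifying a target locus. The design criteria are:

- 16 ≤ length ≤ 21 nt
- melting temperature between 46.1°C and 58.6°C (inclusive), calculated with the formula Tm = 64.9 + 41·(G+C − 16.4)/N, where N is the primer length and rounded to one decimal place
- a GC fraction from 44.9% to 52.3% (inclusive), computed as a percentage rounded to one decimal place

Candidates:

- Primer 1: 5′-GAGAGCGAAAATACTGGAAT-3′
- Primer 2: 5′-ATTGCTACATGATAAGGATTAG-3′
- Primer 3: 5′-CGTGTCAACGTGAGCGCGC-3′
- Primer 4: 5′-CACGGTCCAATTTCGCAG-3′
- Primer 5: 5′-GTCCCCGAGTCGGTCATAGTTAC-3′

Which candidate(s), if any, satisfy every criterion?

Primer 1 (20 nt, A=9 T=3 G=6 C=2): length 20 ✓; Tm = 64.9 + 41·(8 − 16.4)/20 = 47.7°C ✓; GC 8/20 = 40.0%, outside 44.9–52.3% ✗ — fails.
Primer 2 (22 nt, A=8 T=7 G=5 C=2): length 22, outside 16–21 ✗; Tm = 64.9 + 41·(7 − 16.4)/22 = 47.4°C ✓; GC 7/22 = 31.8%, outside 44.9–52.3% ✗ — fails.
Primer 3 (19 nt, A=3 T=3 G=7 C=6): length 19 ✓; Tm = 64.9 + 41·(13 − 16.4)/19 = 57.6°C ✓; GC 13/19 = 68.4%, outside 44.9–52.3% ✗ — fails.
Primer 4 (18 nt, A=4 T=4 G=4 C=6): length 18 ✓; Tm = 64.9 + 41·(10 − 16.4)/18 = 50.3°C ✓; GC 10/18 = 55.6%, outside 44.9–52.3% ✗ — fails.
Primer 5 (23 nt, A=4 T=6 G=6 C=7): length 23, outside 16–21 ✗; Tm = 64.9 + 41·(13 − 16.4)/23 = 58.8°C, outside 46.1–58.6°C ✗; GC 13/23 = 56.5%, outside 44.9–52.3% ✗ — fails.

None of the candidates satisfy all criteria.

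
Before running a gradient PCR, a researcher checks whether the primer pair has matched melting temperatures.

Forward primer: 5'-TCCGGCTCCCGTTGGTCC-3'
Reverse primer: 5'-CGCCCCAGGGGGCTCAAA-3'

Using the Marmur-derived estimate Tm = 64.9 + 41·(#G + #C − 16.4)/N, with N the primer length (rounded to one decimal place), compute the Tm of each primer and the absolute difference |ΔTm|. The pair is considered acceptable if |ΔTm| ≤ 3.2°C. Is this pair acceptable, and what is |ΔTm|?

|ΔTm| = 0.0°C; the pair is acceptable.

Forward: G+C = 13, N = 18 → Tm = 64.9 + 41·(13 − 16.4)/18 = 57.2°C.
Reverse: G+C = 13, N = 18 → Tm = 64.9 + 41·(13 − 16.4)/18 = 57.2°C.
|ΔTm| = |57.2 − 57.2| = 0.0°C, ≤ 3.2°C.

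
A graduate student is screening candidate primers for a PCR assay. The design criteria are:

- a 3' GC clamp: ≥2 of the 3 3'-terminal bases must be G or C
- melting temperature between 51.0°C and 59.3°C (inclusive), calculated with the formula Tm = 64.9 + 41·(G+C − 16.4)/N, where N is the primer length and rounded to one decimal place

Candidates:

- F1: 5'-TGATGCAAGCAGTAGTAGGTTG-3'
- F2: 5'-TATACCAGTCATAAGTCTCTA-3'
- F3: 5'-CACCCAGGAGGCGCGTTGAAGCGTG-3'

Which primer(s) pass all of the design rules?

None of the candidates satisfy all criteria.

F1 (22 nt, A=6 T=6 G=8 C=2): 3' end TTG has 1 G/C, need ≥2 ✗; Tm = 64.9 + 41·(10 − 16.4)/22 = 53.0°C ✓ — fails.
F2 (21 nt, A=7 T=7 G=2 C=5): 3' end CTA has 1 G/C, need ≥2 ✗; Tm = 64.9 + 41·(7 − 16.4)/21 = 46.5°C, outside 51.0–59.3°C ✗ — fails.
F3 (25 nt, A=5 T=3 G=10 C=7): 3' end GTG has 2 G/C ✓; Tm = 64.9 + 41·(17 − 16.4)/25 = 65.9°C, outside 51.0–59.3°C ✗ — fails.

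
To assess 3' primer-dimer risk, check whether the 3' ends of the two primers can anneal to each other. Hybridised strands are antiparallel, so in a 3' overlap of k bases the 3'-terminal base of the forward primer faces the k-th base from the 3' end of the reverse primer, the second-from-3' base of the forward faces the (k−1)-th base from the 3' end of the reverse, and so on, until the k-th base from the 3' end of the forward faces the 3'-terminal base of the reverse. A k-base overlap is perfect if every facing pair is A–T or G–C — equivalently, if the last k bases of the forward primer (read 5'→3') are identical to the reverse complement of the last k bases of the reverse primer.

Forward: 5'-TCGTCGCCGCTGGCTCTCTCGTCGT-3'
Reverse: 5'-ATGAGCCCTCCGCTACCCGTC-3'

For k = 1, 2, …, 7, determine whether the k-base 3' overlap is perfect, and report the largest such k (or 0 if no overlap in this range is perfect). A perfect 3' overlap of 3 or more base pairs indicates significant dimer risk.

Longest perfect overlap: 0 complementary base pairs; below the dimer-risk threshold (threshold 3).

Last 7 bases (5'→3') — forward …TCGTCGT, reverse …ACCCGTC.
Reverse complement of the reverse primer's last 7 bases: GACGGGT; its first k bases are the reverse complement of the reverse primer's last k bases, so a perfect k-base overlap needs the forward primer's last k bases to equal them.
Comparing (forward last k vs required): k=1: T vs G ✗; k=2: GT vs GA ✗; k=3: CGT vs GAC ✗; k=4: TCGT vs GACG ✗; k=5: GTCGT vs GACGG ✗; k=6: CGTCGT vs GACGGG ✗; k=7: TCGTCGT vs GACGGGT ✗.
No overlap length from 1 to 7 is perfect, so the longest perfect 3' overlap is 0.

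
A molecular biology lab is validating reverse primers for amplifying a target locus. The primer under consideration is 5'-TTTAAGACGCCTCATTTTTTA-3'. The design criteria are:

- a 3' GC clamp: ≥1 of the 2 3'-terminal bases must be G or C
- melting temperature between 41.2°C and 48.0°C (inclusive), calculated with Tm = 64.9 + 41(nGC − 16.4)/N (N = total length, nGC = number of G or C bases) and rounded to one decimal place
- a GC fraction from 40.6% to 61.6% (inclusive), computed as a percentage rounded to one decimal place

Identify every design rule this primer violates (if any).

Base counts: A=5, T=10, G=2, C=4 (length 21).
GC clamp: 3' end TA has 0 G/C, need ≥1 ✗
Tm: Tm = 64.9 + 41·(6 − 16.4)/21 = 44.6°C ✓
GC content: GC 6/21 = 28.6%, outside 40.6–61.6% ✗

Fails: GC clamp, GC content.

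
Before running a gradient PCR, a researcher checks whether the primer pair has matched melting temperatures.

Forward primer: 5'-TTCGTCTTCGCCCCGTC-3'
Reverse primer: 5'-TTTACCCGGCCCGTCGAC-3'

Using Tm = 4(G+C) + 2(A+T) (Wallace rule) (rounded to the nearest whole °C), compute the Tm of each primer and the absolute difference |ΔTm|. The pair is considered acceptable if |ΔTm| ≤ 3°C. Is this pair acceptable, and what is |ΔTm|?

Forward: A=0 T=6 G=3 C=8 → Tm = 2·6 + 4·11 = 56°C.
Reverse: A=2 T=4 G=4 C=8 → Tm = 2·6 + 4·12 = 60°C.
|ΔTm| = |56 − 60| = 4°C, > 3°C.

|ΔTm| = 4°C; the pair is not acceptable.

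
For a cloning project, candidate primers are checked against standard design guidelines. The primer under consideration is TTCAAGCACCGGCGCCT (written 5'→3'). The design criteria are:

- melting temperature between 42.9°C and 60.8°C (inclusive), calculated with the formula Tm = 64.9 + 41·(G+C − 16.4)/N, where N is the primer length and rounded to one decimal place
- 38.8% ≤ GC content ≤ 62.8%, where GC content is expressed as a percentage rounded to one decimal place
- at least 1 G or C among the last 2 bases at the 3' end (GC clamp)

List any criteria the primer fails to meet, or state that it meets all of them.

Base counts: A=3, T=3, G=4, C=7 (length 17).
Tm: Tm = 64.9 + 41·(11 − 16.4)/17 = 51.9°C ✓
GC content: GC 11/17 = 64.7%, outside 38.8–62.8% ✗
GC clamp: 3' end CT has 1 G/C ✓

Fails: GC content.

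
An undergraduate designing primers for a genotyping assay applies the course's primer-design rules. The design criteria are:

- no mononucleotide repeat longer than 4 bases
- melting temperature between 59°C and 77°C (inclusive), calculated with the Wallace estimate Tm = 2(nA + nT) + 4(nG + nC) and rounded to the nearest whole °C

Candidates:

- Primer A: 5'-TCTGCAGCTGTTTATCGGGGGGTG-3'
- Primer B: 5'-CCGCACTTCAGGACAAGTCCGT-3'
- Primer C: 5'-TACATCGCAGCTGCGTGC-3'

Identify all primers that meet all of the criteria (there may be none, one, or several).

Primer B only.

Primer A (24 nt, A=2 T=8 G=10 C=4): longest run = 6, exceeds 4 ✗; Tm = 2·10 + 4·14 = 76°C ✓ — fails.
Primer B (22 nt, A=5 T=4 G=5 C=8): longest run = 2 ✓; Tm = 2·9 + 4·13 = 70°C ✓ — passes.
Primer C (18 nt, A=3 T=4 G=5 C=6): longest run = 1 ✓; Tm = 2·7 + 4·11 = 58°C, outside 59–77°C ✗ — fails.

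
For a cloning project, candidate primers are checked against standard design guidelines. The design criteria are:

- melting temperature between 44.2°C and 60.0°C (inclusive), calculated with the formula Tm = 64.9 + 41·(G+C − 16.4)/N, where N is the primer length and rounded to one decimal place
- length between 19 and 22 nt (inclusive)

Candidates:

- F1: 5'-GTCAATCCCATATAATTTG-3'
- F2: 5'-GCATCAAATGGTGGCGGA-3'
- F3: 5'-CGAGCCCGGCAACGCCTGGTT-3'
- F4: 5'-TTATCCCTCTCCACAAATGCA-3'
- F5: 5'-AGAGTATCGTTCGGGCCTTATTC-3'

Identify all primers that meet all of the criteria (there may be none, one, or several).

F1 (19 nt, A=6 T=7 G=2 C=4): Tm = 64.9 + 41·(6 − 16.4)/19 = 42.5°C, outside 44.2–60.0°C ✗; length 19 ✓ — fails.
F2 (18 nt, A=5 T=3 G=7 C=3): Tm = 64.9 + 41·(10 − 16.4)/18 = 50.3°C ✓; length 18, outside 19–22 ✗ — fails.
F3 (21 nt, A=3 T=3 G=7 C=8): Tm = 64.9 + 41·(15 − 16.4)/21 = 62.2°C, outside 44.2–60.0°C ✗; length 21 ✓ — fails.
F4 (21 nt, A=6 T=6 G=1 C=8): Tm = 64.9 + 41·(9 − 16.4)/21 = 50.5°C ✓; length 21 ✓ — passes.
F5 (23 nt, A=4 T=8 G=6 C=5): Tm = 64.9 + 41·(11 − 16.4)/23 = 55.3°C ✓; length 23, outside 19–22 ✗ — fails.

F4 only.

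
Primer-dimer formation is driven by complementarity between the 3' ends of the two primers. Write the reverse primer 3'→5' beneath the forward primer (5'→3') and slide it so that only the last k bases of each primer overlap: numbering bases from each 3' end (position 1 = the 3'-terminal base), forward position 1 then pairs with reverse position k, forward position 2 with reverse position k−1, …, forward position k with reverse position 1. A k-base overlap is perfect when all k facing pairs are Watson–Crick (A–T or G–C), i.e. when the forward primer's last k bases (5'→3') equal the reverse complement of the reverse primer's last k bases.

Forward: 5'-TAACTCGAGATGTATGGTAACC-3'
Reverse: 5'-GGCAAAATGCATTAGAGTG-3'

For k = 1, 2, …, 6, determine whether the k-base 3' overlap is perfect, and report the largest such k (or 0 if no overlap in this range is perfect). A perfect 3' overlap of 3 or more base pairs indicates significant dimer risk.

Longest perfect overlap: 1 complementary base pair; below the dimer-risk threshold (threshold 3).

Last 6 bases (5'→3') — forward …GTAACC, reverse …AGAGTG.
Reverse complement of the reverse primer's last 6 bases: CACTCT; its first k bases are the reverse complement of the reverse primer's last k bases, so a perfect k-base overlap needs the forward primer's last k bases to equal them.
Comparing (forward last k vs required): k=1: C vs C ✓; k=2: CC vs CA ✗; k=3: ACC vs CAC ✗; k=4: AACC vs CACT ✗; k=5: TAACC vs CACTC ✗; k=6: GTAACC vs CACTCT ✗.
Only k = 1 is perfect, so the longest perfect 3' overlap is 1.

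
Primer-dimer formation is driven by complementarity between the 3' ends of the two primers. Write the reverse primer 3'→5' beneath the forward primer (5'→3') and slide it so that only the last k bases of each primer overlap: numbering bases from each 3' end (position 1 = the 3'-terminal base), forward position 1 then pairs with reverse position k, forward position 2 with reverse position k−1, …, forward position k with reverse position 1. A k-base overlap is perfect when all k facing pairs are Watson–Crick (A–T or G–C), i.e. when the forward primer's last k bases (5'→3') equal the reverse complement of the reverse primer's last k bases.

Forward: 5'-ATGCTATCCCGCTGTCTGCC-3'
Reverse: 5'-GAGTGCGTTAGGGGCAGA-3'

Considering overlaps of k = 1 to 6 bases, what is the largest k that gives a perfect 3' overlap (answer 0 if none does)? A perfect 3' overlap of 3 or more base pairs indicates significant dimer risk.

Longest perfect overlap: 6 complementary base pairs; significant dimer risk (threshold 3).

Last 6 bases (5'→3') — forward …TCTGCC, reverse …GGCAGA.
Reverse complement of the reverse primer's last 6 bases: TCTGCC; its first k bases are the reverse complement of the reverse primer's last k bases, so a perfect k-base overlap needs the forward primer's last k bases to equal them.
Comparing (forward last k vs required): k=1: C vs T ✗; k=2: CC vs TC ✗; k=3: GCC vs TCT ✗; k=4: TGCC vs TCTG ✗; k=5: CTGCC vs TCTGC ✗; k=6: TCTGCC vs TCTGCC ✓.
Only k = 6 is perfect, so the longest perfect 3' overlap is 6.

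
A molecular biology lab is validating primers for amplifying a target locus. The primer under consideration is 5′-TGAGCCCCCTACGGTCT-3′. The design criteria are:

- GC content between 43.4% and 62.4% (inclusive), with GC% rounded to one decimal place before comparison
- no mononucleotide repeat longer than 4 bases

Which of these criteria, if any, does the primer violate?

Fails: GC content, homopolymer run.

Base counts: A=2, T=4, G=4, C=7 (length 17).
GC content: GC 11/17 = 64.7%, outside 43.4–62.4% ✗
homopolymer run: longest run = 5, exceeds 4 ✗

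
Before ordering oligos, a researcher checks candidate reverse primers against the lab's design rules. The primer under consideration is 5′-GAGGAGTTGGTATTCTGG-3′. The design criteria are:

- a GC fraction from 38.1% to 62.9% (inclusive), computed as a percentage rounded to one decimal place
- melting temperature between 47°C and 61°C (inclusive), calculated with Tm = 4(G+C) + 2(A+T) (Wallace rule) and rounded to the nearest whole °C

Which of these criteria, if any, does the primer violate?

Base counts: A=3, T=6, G=8, C=1 (length 18).
GC content: GC 9/18 = 50.0% ✓
Tm: Tm = 2·9 + 4·9 = 54°C ✓

Meets all criteria.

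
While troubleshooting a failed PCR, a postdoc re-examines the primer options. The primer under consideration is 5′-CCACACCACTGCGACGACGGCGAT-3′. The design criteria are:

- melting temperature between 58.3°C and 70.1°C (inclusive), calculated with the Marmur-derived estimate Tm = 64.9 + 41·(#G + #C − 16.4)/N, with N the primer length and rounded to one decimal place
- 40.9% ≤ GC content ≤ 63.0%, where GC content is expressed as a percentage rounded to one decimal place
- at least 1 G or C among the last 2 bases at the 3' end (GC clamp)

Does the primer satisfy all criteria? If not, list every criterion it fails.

Fails: GC content, GC clamp.

Base counts: A=6, T=2, G=6, C=10 (length 24).
Tm: Tm = 64.9 + 41·(16 − 16.4)/24 = 64.2°C ✓
GC content: GC 16/24 = 66.7%, outside 40.9–63.0% ✗
GC clamp: 3' end AT has 0 G/C, need ≥1 ✗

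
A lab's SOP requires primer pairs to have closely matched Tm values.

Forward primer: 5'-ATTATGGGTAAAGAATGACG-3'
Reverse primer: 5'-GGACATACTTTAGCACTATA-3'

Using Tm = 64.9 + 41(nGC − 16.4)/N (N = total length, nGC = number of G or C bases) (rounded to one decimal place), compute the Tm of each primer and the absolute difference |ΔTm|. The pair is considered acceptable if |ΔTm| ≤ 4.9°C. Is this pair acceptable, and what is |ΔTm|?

Forward: G+C = 7, N = 20 → Tm = 64.9 + 41·(7 − 16.4)/20 = 45.6°C.
Reverse: G+C = 7, N = 20 → Tm = 64.9 + 41·(7 − 16.4)/20 = 45.6°C.
|ΔTm| = |45.6 − 45.6| = 0.0°C, ≤ 4.9°C.

|ΔTm| = 0.0°C; the pair is acceptable.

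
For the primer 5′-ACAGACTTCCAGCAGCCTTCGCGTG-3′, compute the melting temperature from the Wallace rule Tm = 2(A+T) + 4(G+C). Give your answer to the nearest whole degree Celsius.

Base counts: A=5, T=5, G=6, C=9 (length 25).
Tm = 2·(5+5) + 4·(6+9) = 2·10 + 4·15 = 20 + 60 = 80°C.

80°C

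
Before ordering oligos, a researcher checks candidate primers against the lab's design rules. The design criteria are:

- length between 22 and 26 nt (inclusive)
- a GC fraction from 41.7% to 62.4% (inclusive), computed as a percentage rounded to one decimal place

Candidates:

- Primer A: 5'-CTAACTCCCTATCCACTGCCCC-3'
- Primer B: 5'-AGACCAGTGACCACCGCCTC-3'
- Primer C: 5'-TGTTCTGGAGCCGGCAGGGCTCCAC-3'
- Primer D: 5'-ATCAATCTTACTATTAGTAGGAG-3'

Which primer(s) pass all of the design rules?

Primer A only.

Primer A (22 nt, A=4 T=5 G=1 C=12): length 22 ✓; GC 13/22 = 59.1% ✓ — passes.
Primer B (20 nt, A=5 T=2 G=4 C=9): length 20, outside 22–26 ✗; GC 13/20 = 65.0%, outside 41.7–62.4% ✗ — fails.
Primer C (25 nt, A=3 T=5 G=9 C=8): length 25 ✓; GC 17/25 = 68.0%, outside 41.7–62.4% ✗ — fails.
Primer D (23 nt, A=8 T=8 G=4 C=3): length 23 ✓; GC 7/23 = 30.4%, outside 41.7–62.4% ✗ — fails.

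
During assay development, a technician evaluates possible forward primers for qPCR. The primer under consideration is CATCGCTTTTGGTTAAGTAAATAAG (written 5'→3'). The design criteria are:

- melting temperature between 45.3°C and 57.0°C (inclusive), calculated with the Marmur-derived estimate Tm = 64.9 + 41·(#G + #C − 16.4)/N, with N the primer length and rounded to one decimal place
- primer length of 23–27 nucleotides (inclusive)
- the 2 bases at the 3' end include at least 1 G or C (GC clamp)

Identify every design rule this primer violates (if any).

Base counts: A=8, T=9, G=5, C=3 (length 25).
Tm: Tm = 64.9 + 41·(8 − 16.4)/25 = 51.1°C ✓
length: length 25 ✓
GC clamp: 3' end AG has 1 G/C ✓

Meets all criteria.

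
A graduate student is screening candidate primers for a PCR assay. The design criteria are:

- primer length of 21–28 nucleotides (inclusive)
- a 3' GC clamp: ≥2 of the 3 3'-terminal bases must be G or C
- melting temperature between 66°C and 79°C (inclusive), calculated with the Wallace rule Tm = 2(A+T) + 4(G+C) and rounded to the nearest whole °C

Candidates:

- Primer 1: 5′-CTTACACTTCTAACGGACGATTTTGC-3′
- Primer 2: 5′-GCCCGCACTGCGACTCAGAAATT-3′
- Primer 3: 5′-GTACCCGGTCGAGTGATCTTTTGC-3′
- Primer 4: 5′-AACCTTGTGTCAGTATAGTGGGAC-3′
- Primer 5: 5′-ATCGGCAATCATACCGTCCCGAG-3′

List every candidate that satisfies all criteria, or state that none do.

Primer 1, Primer 3, Primer 4 and Primer 5.

Primer 1 (26 nt, A=6 T=9 G=4 C=7): length 26 ✓; 3' end TGC has 2 G/C ✓; Tm = 2·15 + 4·11 = 74°C ✓ — passes.
Primer 2 (23 nt, A=6 T=4 G=5 C=8): length 23 ✓; 3' end ATT has 0 G/C, need ≥2 ✗; Tm = 2·10 + 4·13 = 72°C ✓ — fails.
Primer 3 (24 nt, A=3 T=8 G=7 C=6): length 24 ✓; 3' end TGC has 2 G/C ✓; Tm = 2·11 + 4·13 = 74°C ✓ — passes.
Primer 4 (24 nt, A=6 T=7 G=7 C=4): length 24 ✓; 3' end GAC has 2 G/C ✓; Tm = 2·13 + 4·11 = 70°C ✓ — passes.
Primer 5 (23 nt, A=6 T=4 G=5 C=8): length 23 ✓; 3' end GAG has 2 G/C ✓; Tm = 2·10 + 4·13 = 72°C ✓ — passes.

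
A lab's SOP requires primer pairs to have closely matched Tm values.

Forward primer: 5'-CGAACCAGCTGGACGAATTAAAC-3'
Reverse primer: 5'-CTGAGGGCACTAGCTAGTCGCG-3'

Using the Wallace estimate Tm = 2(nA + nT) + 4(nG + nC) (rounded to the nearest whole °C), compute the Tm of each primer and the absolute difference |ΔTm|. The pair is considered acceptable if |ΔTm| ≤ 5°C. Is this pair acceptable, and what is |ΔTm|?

|ΔTm| = 4°C; the pair is acceptable.

Forward: A=9 T=3 G=5 C=6 → Tm = 2·12 + 4·11 = 68°C.
Reverse: A=4 T=4 G=8 C=6 → Tm = 2·8 + 4·14 = 72°C.
|ΔTm| = |68 − 72| = 4°C, ≤ 5°C.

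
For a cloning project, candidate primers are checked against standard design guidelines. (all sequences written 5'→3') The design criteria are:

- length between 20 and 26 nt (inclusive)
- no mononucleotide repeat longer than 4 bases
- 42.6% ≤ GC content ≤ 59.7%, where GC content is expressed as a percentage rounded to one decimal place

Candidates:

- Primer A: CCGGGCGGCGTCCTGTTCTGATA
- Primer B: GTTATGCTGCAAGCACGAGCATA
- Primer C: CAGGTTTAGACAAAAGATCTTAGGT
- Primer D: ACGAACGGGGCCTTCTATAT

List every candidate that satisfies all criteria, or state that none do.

Primer B and Primer D.

Primer A (23 nt, A=2 T=6 G=8 C=7): length 23 ✓; longest run = 3 ✓; GC 15/23 = 65.2%, outside 42.6–59.7% ✗ — fails.
Primer B (23 nt, A=7 T=5 G=6 C=5): length 23 ✓; longest run = 2 ✓; GC 11/23 = 47.8% ✓ — passes.
Primer C (25 nt, A=9 T=7 G=6 C=3): length 25 ✓; longest run = 4 ✓; GC 9/25 = 36.0%, outside 42.6–59.7% ✗ — fails.
Primer D (20 nt, A=5 T=5 G=5 C=5): length 20 ✓; longest run = 4 ✓; GC 10/20 = 50.0% ✓ — passes.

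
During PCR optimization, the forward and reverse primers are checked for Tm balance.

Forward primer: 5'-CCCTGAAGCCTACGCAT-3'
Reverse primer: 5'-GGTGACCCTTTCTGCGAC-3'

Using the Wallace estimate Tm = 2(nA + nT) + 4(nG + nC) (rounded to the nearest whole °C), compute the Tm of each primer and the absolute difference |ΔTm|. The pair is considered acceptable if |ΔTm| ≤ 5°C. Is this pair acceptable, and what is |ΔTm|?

|ΔTm| = 4°C; the pair is acceptable.

Forward: A=4 T=3 G=3 C=7 → Tm = 2·7 + 4·10 = 54°C.
Reverse: A=2 T=5 G=5 C=6 → Tm = 2·7 + 4·11 = 58°C.
|ΔTm| = |54 − 58| = 4°C, ≤ 5°C.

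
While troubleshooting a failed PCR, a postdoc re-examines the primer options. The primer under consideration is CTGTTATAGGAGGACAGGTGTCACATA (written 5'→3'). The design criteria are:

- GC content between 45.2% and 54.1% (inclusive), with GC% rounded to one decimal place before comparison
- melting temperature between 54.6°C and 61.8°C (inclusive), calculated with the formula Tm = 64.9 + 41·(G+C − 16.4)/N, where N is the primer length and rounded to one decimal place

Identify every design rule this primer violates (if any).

Base counts: A=8, T=7, G=8, C=4 (length 27).
GC content: GC 12/27 = 44.4%, outside 45.2–54.1% ✗
Tm: Tm = 64.9 + 41·(12 − 16.4)/27 = 58.2°C ✓

Fails: GC content.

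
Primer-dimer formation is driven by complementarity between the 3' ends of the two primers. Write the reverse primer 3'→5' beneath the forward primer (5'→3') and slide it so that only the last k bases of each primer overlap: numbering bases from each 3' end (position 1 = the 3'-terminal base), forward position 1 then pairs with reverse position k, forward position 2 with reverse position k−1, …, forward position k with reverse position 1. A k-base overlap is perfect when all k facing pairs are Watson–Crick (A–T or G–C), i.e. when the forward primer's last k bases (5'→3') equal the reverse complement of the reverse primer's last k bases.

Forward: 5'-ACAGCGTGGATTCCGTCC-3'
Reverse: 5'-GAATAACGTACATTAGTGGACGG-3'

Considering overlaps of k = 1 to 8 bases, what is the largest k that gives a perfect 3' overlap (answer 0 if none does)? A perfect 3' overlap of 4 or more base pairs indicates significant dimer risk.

Last 8 bases (5'→3') — forward …TTCCGTCC, reverse …GTGGACGG.
Reverse complement of the reverse primer's last 8 bases: CCGTCCAC; its first k bases are the reverse complement of the reverse primer's last k bases, so a perfect k-base overlap needs the forward primer's last k bases to equal them.
Comparing (forward last k vs required): k=1: C vs C ✓; k=2: CC vs CC ✓; k=3: TCC vs CCG ✗; k=4: GTCC vs CCGT ✗; k=5: CGTCC vs CCGTC ✗; k=6: CCGTCC vs CCGTCC ✓; k=7: TCCGTCC vs CCGTCCA ✗; k=8: TTCCGTCC vs CCGTCCAC ✗.
Perfect overlaps at k = 1, 2, 6; the largest is 6.

Longest perfect overlap: 6 complementary base pairs; significant dimer risk (threshold 4).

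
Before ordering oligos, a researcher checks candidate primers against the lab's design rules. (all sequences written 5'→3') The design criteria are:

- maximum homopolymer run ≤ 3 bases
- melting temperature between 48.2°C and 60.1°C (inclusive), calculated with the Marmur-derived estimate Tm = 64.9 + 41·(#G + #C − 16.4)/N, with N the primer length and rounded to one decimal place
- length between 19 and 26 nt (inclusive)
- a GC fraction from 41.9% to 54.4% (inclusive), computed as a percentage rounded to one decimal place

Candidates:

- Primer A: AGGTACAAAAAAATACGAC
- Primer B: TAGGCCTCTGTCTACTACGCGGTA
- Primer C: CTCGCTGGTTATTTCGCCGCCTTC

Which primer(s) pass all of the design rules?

Primer A (19 nt, A=11 T=2 G=3 C=3): longest run = 7, exceeds 3 ✗; Tm = 64.9 + 41·(6 − 16.4)/19 = 42.5°C, outside 48.2–60.1°C ✗; length 19 ✓; GC 6/19 = 31.6%, outside 41.9–54.4% ✗ — fails.
Primer B (24 nt, A=4 T=7 G=6 C=7): longest run = 2 ✓; Tm = 64.9 + 41·(13 − 16.4)/24 = 59.1°C ✓; length 24 ✓; GC 13/24 = 54.2% ✓ — passes.
Primer C (24 nt, A=1 T=9 G=5 C=9): longest run = 3 ✓; Tm = 64.9 + 41·(14 − 16.4)/24 = 60.8°C, outside 48.2–60.1°C ✗; length 24 ✓; GC 14/24 = 58.3%, outside 41.9–54.4% ✗ — fails.

Primer B only.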